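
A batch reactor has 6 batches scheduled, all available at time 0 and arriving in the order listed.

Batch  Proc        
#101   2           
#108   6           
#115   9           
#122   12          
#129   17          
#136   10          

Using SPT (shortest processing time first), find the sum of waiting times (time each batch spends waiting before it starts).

SPT (increasing processing time): #101 #108 #115 #136 #122 #129.
#101: waits 0, runs 0→2
#108: waits 2, runs 2→8
#115: waits 8, runs 8→17
#136: waits 17, runs 17→27
#122: waits 27, runs 27→39
#129: waits 39, runs 39→56
Sum = 0+2+8+17+27+39 = 93.

93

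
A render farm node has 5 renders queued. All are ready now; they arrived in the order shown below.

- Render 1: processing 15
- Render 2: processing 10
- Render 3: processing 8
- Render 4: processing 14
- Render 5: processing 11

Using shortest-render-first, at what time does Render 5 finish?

SPT (increasing processing time): Render 3 Render 2 Render 5 Render 4 Render 1.
Render 3: 0→8
Render 2: 8→18
Render 5: 18→29

29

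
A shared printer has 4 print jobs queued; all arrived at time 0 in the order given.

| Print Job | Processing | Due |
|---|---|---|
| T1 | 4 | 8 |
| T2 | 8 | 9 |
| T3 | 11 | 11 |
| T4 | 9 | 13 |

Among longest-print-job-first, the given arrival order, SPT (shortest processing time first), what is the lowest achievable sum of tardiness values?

LPT (decreasing processing time): T3 T4 T2 T1.
T3: 0→11, due 11, tardiness 0
T4: 11→20, due 13, tardiness 7
T2: 20→28, due 9, tardiness 19
T1: 28→32, due 8, tardiness 24
Sum = 0+7+19+24 = 50.
FIFO (arrival order): T1 T2 T3 T4.
T1: 0→4, due 8, tardiness 0
T2: 4→12, due 9, tardiness 3
T3: 12→23, due 11, tardiness 12
T4: 23→32, due 13, tardiness 19
Sum = 0+3+12+19 = 34.
SPT (increasing processing time): T1 T2 T4 T3.
T1: 0→4, due 8, tardiness 0
T2: 4→12, due 9, tardiness 3
T4: 12→21, due 13, tardiness 8
T3: 21→32, due 11, tardiness 21
Sum = 0+3+8+21 = 32.
LPT 50, FIFO 34, SPT 32 → minimum 32.

32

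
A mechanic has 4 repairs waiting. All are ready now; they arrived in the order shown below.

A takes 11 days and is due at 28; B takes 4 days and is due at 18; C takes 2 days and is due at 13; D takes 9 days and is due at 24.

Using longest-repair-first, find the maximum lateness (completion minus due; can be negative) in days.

13

LPT (decreasing processing time): A D B C.
A: 0→11, due 28, lateness -17
D: 11→20, due 24, lateness -4
B: 20→24, due 18, lateness 6
C: 24→26, due 13, lateness 13
Maximum = 13.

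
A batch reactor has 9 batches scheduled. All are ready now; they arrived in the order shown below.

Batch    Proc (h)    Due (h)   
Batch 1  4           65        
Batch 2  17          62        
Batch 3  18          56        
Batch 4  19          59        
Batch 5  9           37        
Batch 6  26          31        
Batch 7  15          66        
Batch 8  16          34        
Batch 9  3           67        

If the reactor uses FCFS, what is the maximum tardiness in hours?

90

FIFO (arrival order): Batch 1 Batch 2 Batch 3 Batch 4 Batch 5 Batch 6 Batch 7 Batch 8 Batch 9.
Batch 1: 0→4, due 65, tardiness 0
Batch 2: 4→21, due 62, tardiness 0
Batch 3: 21→39, due 56, tardiness 0
Batch 4: 39→58, due 59, tardiness 0
Batch 5: 58→67, due 37, tardiness 30
Batch 6: 67→93, due 31, tardiness 62
Batch 7: 93→108, due 66, tardiness 42
Batch 8: 108→124, due 34, tardiness 90
Batch 9: 124→127, due 67, tardiness 60
Maximum = 90.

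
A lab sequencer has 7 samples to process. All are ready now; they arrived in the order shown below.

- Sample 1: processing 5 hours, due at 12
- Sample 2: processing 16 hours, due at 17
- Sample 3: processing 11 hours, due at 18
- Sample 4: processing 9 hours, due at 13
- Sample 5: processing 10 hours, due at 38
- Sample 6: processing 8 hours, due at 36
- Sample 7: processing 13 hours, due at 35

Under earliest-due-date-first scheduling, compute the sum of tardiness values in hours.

EDD (increasing due date): Sample 1 Sample 4 Sample 2 Sample 3 Sample 7 Sample 6 Sample 5.
Sample 1: 0→5, due 12, tardiness 0
Sample 4: 5→14, due 13, tardiness 1
Sample 2: 14→30, due 17, tardiness 13
Sample 3: 30→41, due 18, tardiness 23
Sample 7: 41→54, due 35, tardiness 19
Sample 6: 54→62, due 36, tardiness 26
Sample 5: 62→72, due 38, tardiness 34
Sum = 0+1+13+23+19+26+34 = 116.

116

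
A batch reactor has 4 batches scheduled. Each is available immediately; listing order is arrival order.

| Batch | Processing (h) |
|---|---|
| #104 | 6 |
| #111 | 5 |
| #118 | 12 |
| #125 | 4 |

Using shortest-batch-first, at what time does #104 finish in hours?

SPT (increasing processing time): #125 #111 #104 #118.
#125: 0→4
#111: 4→9
#104: 9→15

15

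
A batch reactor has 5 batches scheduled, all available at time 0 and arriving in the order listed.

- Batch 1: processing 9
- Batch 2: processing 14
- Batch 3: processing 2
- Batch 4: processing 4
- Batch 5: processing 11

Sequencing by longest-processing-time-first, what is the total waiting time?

LPT (decreasing processing time): Batch 2 Batch 5 Batch 1 Batch 4 Batch 3.
Batch 2: waits 0, runs 0→14
Batch 5: waits 14, runs 14→25
Batch 1: waits 25, runs 25→34
Batch 4: waits 34, runs 34→38
Batch 3: waits 38, runs 38→40
Sum = 0+14+25+34+38 = 111.

111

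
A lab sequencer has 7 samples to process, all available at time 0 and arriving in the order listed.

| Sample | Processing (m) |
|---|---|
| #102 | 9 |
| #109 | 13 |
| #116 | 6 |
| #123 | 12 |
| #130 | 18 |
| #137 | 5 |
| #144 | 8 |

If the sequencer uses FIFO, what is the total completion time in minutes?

FIFO (arrival order): #102 #109 #116 #123 #130 #137 #144.
#102: 0→9
#109: 9→22
#116: 22→28
#123: 28→40
#130: 40→58
#137: 58→63
#144: 63→71
Sum = 9+22+28+40+58+63+71 = 291.

291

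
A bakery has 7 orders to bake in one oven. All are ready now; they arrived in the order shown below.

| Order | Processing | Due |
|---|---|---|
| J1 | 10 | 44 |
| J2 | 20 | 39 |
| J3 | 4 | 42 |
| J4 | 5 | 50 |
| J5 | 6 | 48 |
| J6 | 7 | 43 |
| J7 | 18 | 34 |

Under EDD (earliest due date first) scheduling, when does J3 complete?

EDD (increasing due date): J7 J2 J3 J6 J1 J5 J4.
J7: 0→18
J2: 18→38
J3: 38→42

42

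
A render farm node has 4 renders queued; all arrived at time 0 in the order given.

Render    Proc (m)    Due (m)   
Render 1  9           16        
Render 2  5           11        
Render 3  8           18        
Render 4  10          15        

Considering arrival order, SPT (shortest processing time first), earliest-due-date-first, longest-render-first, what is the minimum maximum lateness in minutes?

14

FIFO (arrival order): Render 1 Render 2 Render 3 Render 4.
Render 1: 0→9, due 16, lateness -7
Render 2: 9→14, due 11, lateness 3
Render 3: 14→22, due 18, lateness 4
Render 4: 22→32, due 15, lateness 17
Maximum = 17.
SPT (increasing processing time): Render 2 Render 3 Render 1 Render 4.
Render 2: 0→5, due 11, lateness -6
Render 3: 5→13, due 18, lateness -5
Render 1: 13→22, due 16, lateness 6
Render 4: 22→32, due 15, lateness 17
Maximum = 17.
EDD (increasing due date): Render 2 Render 4 Render 1 Render 3.
Render 2: 0→5, due 11, lateness -6
Render 4: 5→15, due 15, lateness 0
Render 1: 15→24, due 16, lateness 8
Render 3: 24→32, due 18, lateness 14
Maximum = 14.
LPT (decreasing processing time): Render 4 Render 1 Render 3 Render 2.
Render 4: 0→10, due 15, lateness -5
Render 1: 10→19, due 16, lateness 3
Render 3: 19→27, due 18, lateness 9
Render 2: 27→32, due 11, lateness 21
Maximum = 21.
FIFO 17, SPT 17, EDD 14, LPT 21 → minimum 14.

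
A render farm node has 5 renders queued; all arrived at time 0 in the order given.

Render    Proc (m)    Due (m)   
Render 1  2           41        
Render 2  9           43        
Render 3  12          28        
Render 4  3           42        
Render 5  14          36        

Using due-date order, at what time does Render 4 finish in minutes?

EDD (increasing due date): Render 3 Render 5 Render 1 Render 4 Render 2.
Render 3: 0→12
Render 5: 12→26
Render 1: 26→28
Render 4: 28→31

31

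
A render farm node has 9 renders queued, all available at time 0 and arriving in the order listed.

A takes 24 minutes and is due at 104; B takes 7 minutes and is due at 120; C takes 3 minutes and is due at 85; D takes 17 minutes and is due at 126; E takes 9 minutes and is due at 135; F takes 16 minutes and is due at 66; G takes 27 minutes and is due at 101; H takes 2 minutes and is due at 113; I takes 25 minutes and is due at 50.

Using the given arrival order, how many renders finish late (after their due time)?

FIFO (arrival order): A B C D E F G H I.
A: 0→24, due 104, tardiness 0
B: 24→31, due 120, tardiness 0
C: 31→34, due 85, tardiness 0
D: 34→51, due 126, tardiness 0
E: 51→60, due 135, tardiness 0
F: 60→76, due 66, tardiness 10
G: 76→103, due 101, tardiness 2
H: 103→105, due 113, tardiness 0
I: 105→130, due 50, tardiness 80
Late renders: 3.

3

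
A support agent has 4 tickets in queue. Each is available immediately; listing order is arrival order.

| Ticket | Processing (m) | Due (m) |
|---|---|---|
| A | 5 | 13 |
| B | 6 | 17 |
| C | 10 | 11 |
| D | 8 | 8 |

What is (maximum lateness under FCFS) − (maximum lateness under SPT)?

3

FIFO (arrival order): A B C D.
A: 0→5, due 13, lateness -8
B: 5→11, due 17, lateness -6
C: 11→21, due 11, lateness 10
D: 21→29, due 8, lateness 21
Maximum = 21.
SPT (increasing processing time): A B D C.
A: 0→5, due 13, lateness -8
B: 5→11, due 17, lateness -6
D: 11→19, due 8, lateness 11
C: 19→29, due 11, lateness 18
Maximum = 18.
Difference = 21 − 18 = 3.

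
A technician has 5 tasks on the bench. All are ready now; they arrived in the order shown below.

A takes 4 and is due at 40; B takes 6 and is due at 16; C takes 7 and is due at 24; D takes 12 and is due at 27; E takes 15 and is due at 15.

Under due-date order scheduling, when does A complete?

44

EDD (increasing due date): E B C D A.
E: 0→15
B: 15→21
C: 21→28
D: 28→40
A: 40→44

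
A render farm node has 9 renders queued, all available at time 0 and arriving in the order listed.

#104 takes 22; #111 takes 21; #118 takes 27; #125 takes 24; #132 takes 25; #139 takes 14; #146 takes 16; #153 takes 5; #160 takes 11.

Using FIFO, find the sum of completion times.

949

FIFO (arrival order): #104 #111 #118 #125 #132 #139 #146 #153 #160.
#104: 0→22
#111: 22→43
#118: 43→70
#125: 70→94
#132: 94→119
#139: 119→133
#146: 133→149
#153: 149→154
#160: 154→165
Sum = 22+43+70+94+119+133+149+154+165 = 949.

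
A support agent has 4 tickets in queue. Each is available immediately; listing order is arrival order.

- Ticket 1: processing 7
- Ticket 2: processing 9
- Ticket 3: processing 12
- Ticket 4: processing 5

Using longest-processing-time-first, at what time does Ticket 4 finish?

LPT (decreasing processing time): Ticket 3 Ticket 2 Ticket 1 Ticket 4.
Ticket 3: 0→12
Ticket 2: 12→21
Ticket 1: 21→28
Ticket 4: 28→33

33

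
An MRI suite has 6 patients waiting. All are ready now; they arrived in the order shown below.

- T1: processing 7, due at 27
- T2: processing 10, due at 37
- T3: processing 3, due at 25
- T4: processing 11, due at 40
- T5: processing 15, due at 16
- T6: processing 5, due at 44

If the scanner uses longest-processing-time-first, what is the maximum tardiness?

26

LPT (decreasing processing time): T5 T4 T2 T1 T6 T3.
T5: 0→15, due 16, tardiness 0
T4: 15→26, due 40, tardiness 0
T2: 26→36, due 37, tardiness 0
T1: 36→43, due 27, tardiness 16
T6: 43→48, due 44, tardiness 4
T3: 48→51, due 25, tardiness 26
Maximum = 26.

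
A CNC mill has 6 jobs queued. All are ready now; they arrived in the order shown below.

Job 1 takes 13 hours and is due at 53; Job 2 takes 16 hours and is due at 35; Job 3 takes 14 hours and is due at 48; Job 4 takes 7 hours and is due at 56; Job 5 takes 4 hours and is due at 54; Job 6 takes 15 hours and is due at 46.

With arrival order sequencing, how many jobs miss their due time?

FIFO (arrival order): Job 1 Job 2 Job 3 Job 4 Job 5 Job 6.
Job 1: 0→13, due 53, tardiness 0
Job 2: 13→29, due 35, tardiness 0
Job 3: 29→43, due 48, tardiness 0
Job 4: 43→50, due 56, tardiness 0
Job 5: 50→54, due 54, tardiness 0
Job 6: 54→69, due 46, tardiness 23
Late jobs: 1.

1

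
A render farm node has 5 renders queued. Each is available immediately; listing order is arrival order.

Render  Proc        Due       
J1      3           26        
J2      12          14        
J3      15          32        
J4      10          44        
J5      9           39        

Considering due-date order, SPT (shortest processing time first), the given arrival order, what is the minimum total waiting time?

71

EDD (increasing due date): J2 J1 J3 J5 J4.
J2: waits 0, runs 0→12
J1: waits 12, runs 12→15
J3: waits 15, runs 15→30
J5: waits 30, runs 30→39
J4: waits 39, runs 39→49
Sum = 0+12+15+30+39 = 96.
SPT (increasing processing time): J1 J5 J4 J2 J3.
J1: waits 0, runs 0→3
J5: waits 3, runs 3→12
J4: waits 12, runs 12→22
J2: waits 22, runs 22→34
J3: waits 34, runs 34→49
Sum = 0+3+12+22+34 = 71.
FIFO (arrival order): J1 J2 J3 J4 J5.
J1: waits 0, runs 0→3
J2: waits 3, runs 3→15
J3: waits 15, runs 15→30
J4: waits 30, runs 30→40
J5: waits 40, runs 40→49
Sum = 0+3+15+30+40 = 88.
EDD 96, SPT 71, FIFO 88 → minimum 71.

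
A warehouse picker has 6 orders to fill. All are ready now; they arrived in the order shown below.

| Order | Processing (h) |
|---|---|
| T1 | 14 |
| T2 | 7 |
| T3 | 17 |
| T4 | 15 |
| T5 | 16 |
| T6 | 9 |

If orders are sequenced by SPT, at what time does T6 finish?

SPT (increasing processing time): T2 T6 T1 T4 T5 T3.
T2: 0→7
T6: 7→16

16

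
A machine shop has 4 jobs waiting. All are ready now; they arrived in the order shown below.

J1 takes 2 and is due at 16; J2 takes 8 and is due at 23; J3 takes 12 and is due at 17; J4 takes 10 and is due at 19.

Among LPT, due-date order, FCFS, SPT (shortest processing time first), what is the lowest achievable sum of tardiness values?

14

LPT (decreasing processing time): J3 J4 J2 J1.
J3: 0→12, due 17, tardiness 0
J4: 12→22, due 19, tardiness 3
J2: 22→30, due 23, tardiness 7
J1: 30→32, due 16, tardiness 16
Sum = 0+3+7+16 = 26.
EDD (increasing due date): J1 J3 J4 J2.
J1: 0→2, due 16, tardiness 0
J3: 2→14, due 17, tardiness 0
J4: 14→24, due 19, tardiness 5
J2: 24→32, due 23, tardiness 9
Sum = 0+0+5+9 = 14.
FIFO (arrival order): J1 J2 J3 J4.
J1: 0→2, due 16, tardiness 0
J2: 2→10, due 23, tardiness 0
J3: 10→22, due 17, tardiness 5
J4: 22→32, due 19, tardiness 13
Sum = 0+0+5+13 = 18.
SPT (increasing processing time): J1 J2 J4 J3.
J1: 0→2, due 16, tardiness 0
J2: 2→10, due 23, tardiness 0
J4: 10→20, due 19, tardiness 1
J3: 20→32, due 17, tardiness 15
Sum = 0+0+1+15 = 16.
LPT 26, EDD 14, FIFO 18, SPT 16 → minimum 14.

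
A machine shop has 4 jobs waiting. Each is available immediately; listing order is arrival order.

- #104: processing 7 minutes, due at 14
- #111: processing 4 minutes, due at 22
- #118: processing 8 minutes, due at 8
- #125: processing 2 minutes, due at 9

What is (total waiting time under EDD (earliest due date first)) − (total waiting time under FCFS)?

-2

EDD (increasing due date): #118 #125 #104 #111.
#118: waits 0, runs 0→8
#125: waits 8, runs 8→10
#104: waits 10, runs 10→17
#111: waits 17, runs 17→21
Sum = 0+8+10+17 = 35.
FIFO (arrival order): #104 #111 #118 #125.
#104: waits 0, runs 0→7
#111: waits 7, runs 7→11
#118: waits 11, runs 11→19
#125: waits 19, runs 19→21
Sum = 0+7+11+19 = 37.
Difference = 35 − 37 = -2.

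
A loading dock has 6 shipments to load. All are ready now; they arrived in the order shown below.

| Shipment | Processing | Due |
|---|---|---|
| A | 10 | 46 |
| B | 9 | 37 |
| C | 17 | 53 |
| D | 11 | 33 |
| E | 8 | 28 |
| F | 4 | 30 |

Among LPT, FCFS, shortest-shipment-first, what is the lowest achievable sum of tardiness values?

15

LPT (decreasing processing time): C D A B E F.
C: 0→17, due 53, tardiness 0
D: 17→28, due 33, tardiness 0
A: 28→38, due 46, tardiness 0
B: 38→47, due 37, tardiness 10
E: 47→55, due 28, tardiness 27
F: 55→59, due 30, tardiness 29
Sum = 0+0+0+10+27+29 = 66.
FIFO (arrival order): A B C D E F.
A: 0→10, due 46, tardiness 0
B: 10→19, due 37, tardiness 0
C: 19→36, due 53, tardiness 0
D: 36→47, due 33, tardiness 14
E: 47→55, due 28, tardiness 27
F: 55→59, due 30, tardiness 29
Sum = 0+0+0+14+27+29 = 70.
SPT (increasing processing time): F E B A D C.
F: 0→4, due 30, tardiness 0
E: 4→12, due 28, tardiness 0
B: 12→21, due 37, tardiness 0
A: 21→31, due 46, tardiness 0
D: 31→42, due 33, tardiness 9
C: 42→59, due 53, tardiness 6
Sum = 0+0+0+0+9+6 = 15.
LPT 66, FIFO 70, SPT 15 → minimum 15.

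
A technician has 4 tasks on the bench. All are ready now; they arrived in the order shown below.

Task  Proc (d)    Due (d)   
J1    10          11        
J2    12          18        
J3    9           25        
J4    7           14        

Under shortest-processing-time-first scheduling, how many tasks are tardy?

2

SPT (increasing processing time): J4 J3 J1 J2.
J4: 0→7, due 14, tardiness 0
J3: 7→16, due 25, tardiness 0
J1: 16→26, due 11, tardiness 15
J2: 26→38, due 18, tardiness 20
Late tasks: 2.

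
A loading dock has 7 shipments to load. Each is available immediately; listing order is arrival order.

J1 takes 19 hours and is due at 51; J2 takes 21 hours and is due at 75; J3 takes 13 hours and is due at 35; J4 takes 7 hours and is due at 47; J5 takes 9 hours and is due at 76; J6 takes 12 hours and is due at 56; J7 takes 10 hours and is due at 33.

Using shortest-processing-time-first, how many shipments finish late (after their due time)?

3

SPT (increasing processing time): J4 J5 J7 J6 J3 J1 J2.
J4: 0→7, due 47, tardiness 0
J5: 7→16, due 76, tardiness 0
J7: 16→26, due 33, tardiness 0
J6: 26→38, due 56, tardiness 0
J3: 38→51, due 35, tardiness 16
J1: 51→70, due 51, tardiness 19
J2: 70→91, due 75, tardiness 16
Late shipments: 3.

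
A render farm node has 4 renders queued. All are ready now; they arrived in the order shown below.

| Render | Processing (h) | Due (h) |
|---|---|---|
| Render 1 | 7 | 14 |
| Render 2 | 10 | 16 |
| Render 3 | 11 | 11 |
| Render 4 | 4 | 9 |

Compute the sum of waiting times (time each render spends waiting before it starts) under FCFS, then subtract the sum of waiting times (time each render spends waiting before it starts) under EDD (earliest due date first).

FIFO (arrival order): Render 1 Render 2 Render 3 Render 4.
Render 1: waits 0, runs 0→7
Render 2: waits 7, runs 7→17
Render 3: waits 17, runs 17→28
Render 4: waits 28, runs 28→32
Sum = 0+7+17+28 = 52.
EDD (increasing due date): Render 4 Render 3 Render 1 Render 2.
Render 4: waits 0, runs 0→4
Render 3: waits 4, runs 4→15
Render 1: waits 15, runs 15→22
Render 2: waits 22, runs 22→32
Sum = 0+4+15+22 = 41.
Difference = 52 − 41 = 11.

11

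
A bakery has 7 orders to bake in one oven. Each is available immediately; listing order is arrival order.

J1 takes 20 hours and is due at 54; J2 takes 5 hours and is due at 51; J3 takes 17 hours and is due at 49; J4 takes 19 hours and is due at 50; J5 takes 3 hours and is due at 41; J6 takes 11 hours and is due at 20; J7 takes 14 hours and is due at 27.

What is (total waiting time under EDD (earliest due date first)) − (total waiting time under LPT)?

-110

EDD (increasing due date): J6 J7 J5 J3 J4 J2 J1.
J6: waits 0, runs 0→11
J7: waits 11, runs 11→25
J5: waits 25, runs 25→28
J3: waits 28, runs 28→45
J4: waits 45, runs 45→64
J2: waits 64, runs 64→69
J1: waits 69, runs 69→89
Sum = 0+11+25+28+45+64+69 = 242.
LPT (decreasing processing time): J1 J4 J3 J7 J6 J2 J5.
J1: waits 0, runs 0→20
J4: waits 20, runs 20→39
J3: waits 39, runs 39→56
J7: waits 56, runs 56→70
J6: waits 70, runs 70→81
J2: waits 81, runs 81→86
J5: waits 86, runs 86→89
Sum = 0+20+39+56+70+81+86 = 352.
Difference = 242 − 352 = -110.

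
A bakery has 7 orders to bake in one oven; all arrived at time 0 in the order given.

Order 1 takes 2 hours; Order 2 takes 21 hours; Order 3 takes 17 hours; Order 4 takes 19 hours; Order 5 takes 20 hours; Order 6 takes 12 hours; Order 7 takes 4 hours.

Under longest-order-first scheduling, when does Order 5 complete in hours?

LPT (decreasing processing time): Order 2 Order 5 Order 4 Order 3 Order 6 Order 7 Order 1.
Order 2: 0→21
Order 5: 21→41

41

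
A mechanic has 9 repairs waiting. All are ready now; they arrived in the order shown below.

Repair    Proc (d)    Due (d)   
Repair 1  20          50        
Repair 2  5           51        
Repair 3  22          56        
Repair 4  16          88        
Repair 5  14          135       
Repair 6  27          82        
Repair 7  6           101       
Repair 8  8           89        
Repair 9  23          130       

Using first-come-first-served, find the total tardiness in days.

71

FIFO (arrival order): Repair 1 Repair 2 Repair 3 Repair 4 Repair 5 Repair 6 Repair 7 Repair 8 Repair 9.
Repair 1: 0→20, due 50, tardiness 0
Repair 2: 20→25, due 51, tardiness 0
Repair 3: 25→47, due 56, tardiness 0
Repair 4: 47→63, due 88, tardiness 0
Repair 5: 63→77, due 135, tardiness 0
Repair 6: 77→104, due 82, tardiness 22
Repair 7: 104→110, due 101, tardiness 9
Repair 8: 110→118, due 89, tardiness 29
Repair 9: 118→141, due 130, tardiness 11
Sum = 0+0+0+0+0+22+9+29+11 = 71.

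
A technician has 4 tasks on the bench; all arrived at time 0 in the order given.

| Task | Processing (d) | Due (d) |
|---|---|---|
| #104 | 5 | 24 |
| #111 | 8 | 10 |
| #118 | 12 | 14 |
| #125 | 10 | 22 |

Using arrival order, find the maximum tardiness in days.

FIFO (arrival order): #104 #111 #118 #125.
#104: 0→5, due 24, tardiness 0
#111: 5→13, due 10, tardiness 3
#118: 13→25, due 14, tardiness 11
#125: 25→35, due 22, tardiness 13
Maximum = 13.

13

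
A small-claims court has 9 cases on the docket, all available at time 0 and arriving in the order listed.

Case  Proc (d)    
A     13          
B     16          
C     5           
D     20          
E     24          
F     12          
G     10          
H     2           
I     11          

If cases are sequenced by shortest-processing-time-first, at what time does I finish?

SPT (increasing processing time): H C G I F A B D E.
H: 0→2
C: 2→7
G: 7→17
I: 17→28

28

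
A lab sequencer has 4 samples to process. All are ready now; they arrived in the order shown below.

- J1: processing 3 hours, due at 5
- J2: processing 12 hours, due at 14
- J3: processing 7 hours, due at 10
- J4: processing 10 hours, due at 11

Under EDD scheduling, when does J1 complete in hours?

3

EDD (increasing due date): J1 J3 J4 J2.
J1: 0→3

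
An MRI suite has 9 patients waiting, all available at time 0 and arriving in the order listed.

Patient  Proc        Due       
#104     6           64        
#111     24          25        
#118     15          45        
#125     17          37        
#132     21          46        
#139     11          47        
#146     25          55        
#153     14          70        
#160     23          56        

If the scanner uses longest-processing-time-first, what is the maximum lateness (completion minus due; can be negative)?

103

LPT (decreasing processing time): #146 #111 #160 #132 #125 #118 #153 #139 #104.
#146: 0→25, due 55, lateness -30
#111: 25→49, due 25, lateness 24
#160: 49→72, due 56, lateness 16
#132: 72→93, due 46, lateness 47
#125: 93→110, due 37, lateness 73
#118: 110→125, due 45, lateness 80
#153: 125→139, due 70, lateness 69
#139: 139→150, due 47, lateness 103
#104: 150→156, due 64, lateness 92
Maximum = 103.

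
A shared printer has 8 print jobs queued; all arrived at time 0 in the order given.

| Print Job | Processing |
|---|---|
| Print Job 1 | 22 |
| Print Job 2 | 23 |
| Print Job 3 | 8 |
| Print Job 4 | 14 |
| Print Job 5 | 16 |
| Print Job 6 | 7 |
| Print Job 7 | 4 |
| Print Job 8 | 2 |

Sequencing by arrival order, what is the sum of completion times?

FIFO (arrival order): Print Job 1 Print Job 2 Print Job 3 Print Job 4 Print Job 5 Print Job 6 Print Job 7 Print Job 8.
Print Job 1: 0→22
Print Job 2: 22→45
Print Job 3: 45→53
Print Job 4: 53→67
Print Job 5: 67→83
Print Job 6: 83→90
Print Job 7: 90→94
Print Job 8: 94→96
Sum = 22+45+53+67+83+90+94+96 = 550.

550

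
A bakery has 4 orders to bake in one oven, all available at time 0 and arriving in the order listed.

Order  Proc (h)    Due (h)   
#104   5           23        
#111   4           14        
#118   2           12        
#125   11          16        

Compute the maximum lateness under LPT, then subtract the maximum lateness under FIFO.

LPT (decreasing processing time): #125 #104 #111 #118.
#125: 0→11, due 16, lateness -5
#104: 11→16, due 23, lateness -7
#111: 16→20, due 14, lateness 6
#118: 20→22, due 12, lateness 10
Maximum = 10.
FIFO (arrival order): #104 #111 #118 #125.
#104: 0→5, due 23, lateness -18
#111: 5→9, due 14, lateness -5
#118: 9→11, due 12, lateness -1
#125: 11→22, due 16, lateness 6
Maximum = 6.
Difference = 10 − 6 = 4.

4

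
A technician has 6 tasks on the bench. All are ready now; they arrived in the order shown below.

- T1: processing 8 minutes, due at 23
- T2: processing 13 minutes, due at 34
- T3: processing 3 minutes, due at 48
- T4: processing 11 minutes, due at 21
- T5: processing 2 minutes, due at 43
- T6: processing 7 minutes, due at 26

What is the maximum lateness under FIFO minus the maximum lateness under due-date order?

FIFO (arrival order): T1 T2 T3 T4 T5 T6.
T1: 0→8, due 23, lateness -15
T2: 8→21, due 34, lateness -13
T3: 21→24, due 48, lateness -24
T4: 24→35, due 21, lateness 14
T5: 35→37, due 43, lateness -6
T6: 37→44, due 26, lateness 18
Maximum = 18.
EDD (increasing due date): T4 T1 T6 T2 T5 T3.
T4: 0→11, due 21, lateness -10
T1: 11→19, due 23, lateness -4
T6: 19→26, due 26, lateness 0
T2: 26→39, due 34, lateness 5
T5: 39→41, due 43, lateness -2
T3: 41→44, due 48, lateness -4
Maximum = 5.
Difference = 18 − 5 = 13.

13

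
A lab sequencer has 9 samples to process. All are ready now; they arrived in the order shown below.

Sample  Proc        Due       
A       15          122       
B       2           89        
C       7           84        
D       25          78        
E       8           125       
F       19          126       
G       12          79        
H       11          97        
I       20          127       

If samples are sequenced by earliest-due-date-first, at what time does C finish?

44

EDD (increasing due date): D G C B H A E F I.
D: 0→25
G: 25→37
C: 37→44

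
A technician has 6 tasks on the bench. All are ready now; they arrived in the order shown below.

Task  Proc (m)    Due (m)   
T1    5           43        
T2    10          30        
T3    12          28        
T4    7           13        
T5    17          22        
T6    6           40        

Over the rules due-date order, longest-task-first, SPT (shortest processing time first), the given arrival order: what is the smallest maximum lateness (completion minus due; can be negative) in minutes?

16

EDD (increasing due date): T4 T5 T3 T2 T6 T1.
T4: 0→7, due 13, lateness -6
T5: 7→24, due 22, lateness 2
T3: 24→36, due 28, lateness 8
T2: 36→46, due 30, lateness 16
T6: 46→52, due 40, lateness 12
T1: 52→57, due 43, lateness 14
Maximum = 16.
LPT (decreasing processing time): T5 T3 T2 T4 T6 T1.
T5: 0→17, due 22, lateness -5
T3: 17→29, due 28, lateness 1
T2: 29→39, due 30, lateness 9
T4: 39→46, due 13, lateness 33
T6: 46→52, due 40, lateness 12
T1: 52→57, due 43, lateness 14
Maximum = 33.
SPT (increasing processing time): T1 T6 T4 T2 T3 T5.
T1: 0→5, due 43, lateness -38
T6: 5→11, due 40, lateness -29
T4: 11→18, due 13, lateness 5
T2: 18→28, due 30, lateness -2
T3: 28→40, due 28, lateness 12
T5: 40→57, due 22, lateness 35
Maximum = 35.
FIFO (arrival order): T1 T2 T3 T4 T5 T6.
T1: 0→5, due 43, lateness -38
T2: 5→15, due 30, lateness -15
T3: 15→27, due 28, lateness -1
T4: 27→34, due 13, lateness 21
T5: 34→51, due 22, lateness 29
T6: 51→57, due 40, lateness 17
Maximum = 29.
EDD 16, LPT 33, SPT 35, FIFO 29 → minimum 16.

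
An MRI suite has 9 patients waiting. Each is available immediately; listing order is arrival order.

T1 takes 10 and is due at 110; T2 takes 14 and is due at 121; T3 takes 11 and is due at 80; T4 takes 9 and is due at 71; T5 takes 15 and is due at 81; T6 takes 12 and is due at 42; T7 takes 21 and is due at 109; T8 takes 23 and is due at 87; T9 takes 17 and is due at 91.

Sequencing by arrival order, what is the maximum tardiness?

41

FIFO (arrival order): T1 T2 T3 T4 T5 T6 T7 T8 T9.
T1: 0→10, due 110, tardiness 0
T2: 10→24, due 121, tardiness 0
T3: 24→35, due 80, tardiness 0
T4: 35→44, due 71, tardiness 0
T5: 44→59, due 81, tardiness 0
T6: 59→71, due 42, tardiness 29
T7: 71→92, due 109, tardiness 0
T8: 92→115, due 87, tardiness 28
T9: 115→132, due 91, tardiness 41
Maximum = 41.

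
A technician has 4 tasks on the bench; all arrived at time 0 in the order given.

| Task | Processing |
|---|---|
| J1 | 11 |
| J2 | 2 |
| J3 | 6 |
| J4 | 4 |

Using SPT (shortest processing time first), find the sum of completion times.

SPT (increasing processing time): J2 J4 J3 J1.
J2: 0→2
J4: 2→6
J3: 6→12
J1: 12→23
Sum = 2+6+12+23 = 43.

43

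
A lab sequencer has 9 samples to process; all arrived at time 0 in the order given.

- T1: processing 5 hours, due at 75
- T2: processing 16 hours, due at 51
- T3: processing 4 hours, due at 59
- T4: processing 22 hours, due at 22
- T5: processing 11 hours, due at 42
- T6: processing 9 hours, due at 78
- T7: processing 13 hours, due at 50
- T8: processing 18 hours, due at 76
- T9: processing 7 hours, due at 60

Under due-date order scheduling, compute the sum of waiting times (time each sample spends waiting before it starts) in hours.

EDD (increasing due date): T4 T5 T7 T2 T3 T9 T1 T8 T6.
T4: waits 0, runs 0→22
T5: waits 22, runs 22→33
T7: waits 33, runs 33→46
T2: waits 46, runs 46→62
T3: waits 62, runs 62→66
T9: waits 66, runs 66→73
T1: waits 73, runs 73→78
T8: waits 78, runs 78→96
T6: waits 96, runs 96→105
Sum = 0+22+33+46+62+66+73+78+96 = 476.

476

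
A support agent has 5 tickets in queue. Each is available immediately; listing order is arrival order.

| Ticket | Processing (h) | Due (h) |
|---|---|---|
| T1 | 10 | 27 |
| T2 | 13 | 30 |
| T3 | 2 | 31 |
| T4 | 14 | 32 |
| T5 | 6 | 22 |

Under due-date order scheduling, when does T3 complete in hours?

31

EDD (increasing due date): T5 T1 T2 T3 T4.
T5: 0→6
T1: 6→16
T2: 16→29
T3: 29→31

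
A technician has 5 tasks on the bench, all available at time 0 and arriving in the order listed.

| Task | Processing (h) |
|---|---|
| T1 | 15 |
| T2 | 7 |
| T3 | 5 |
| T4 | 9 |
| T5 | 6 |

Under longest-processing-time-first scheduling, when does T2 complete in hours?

31

LPT (decreasing processing time): T1 T4 T2 T5 T3.
T1: 0→15
T4: 15→24
T2: 24→31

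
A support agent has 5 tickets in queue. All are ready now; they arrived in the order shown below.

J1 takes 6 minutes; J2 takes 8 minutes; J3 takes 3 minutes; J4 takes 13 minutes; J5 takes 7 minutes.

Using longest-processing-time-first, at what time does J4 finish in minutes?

LPT (decreasing processing time): J4 J2 J5 J1 J3.
J4: 0→13

13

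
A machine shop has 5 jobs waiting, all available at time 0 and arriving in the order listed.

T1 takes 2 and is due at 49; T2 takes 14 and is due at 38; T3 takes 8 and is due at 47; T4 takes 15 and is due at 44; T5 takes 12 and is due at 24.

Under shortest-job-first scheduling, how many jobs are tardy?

1

SPT (increasing processing time): T1 T3 T5 T2 T4.
T1: 0→2, due 49, tardiness 0
T3: 2→10, due 47, tardiness 0
T5: 10→22, due 24, tardiness 0
T2: 22→36, due 38, tardiness 0
T4: 36→51, due 44, tardiness 7
Late jobs: 1.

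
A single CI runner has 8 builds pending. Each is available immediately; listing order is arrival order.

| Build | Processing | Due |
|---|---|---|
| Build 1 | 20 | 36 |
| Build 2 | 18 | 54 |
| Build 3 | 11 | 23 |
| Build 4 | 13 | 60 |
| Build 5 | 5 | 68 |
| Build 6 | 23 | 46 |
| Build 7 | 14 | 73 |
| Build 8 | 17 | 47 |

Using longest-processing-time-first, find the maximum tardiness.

93

LPT (decreasing processing time): Build 6 Build 1 Build 2 Build 8 Build 7 Build 4 Build 3 Build 5.
Build 6: 0→23, due 46, tardiness 0
Build 1: 23→43, due 36, tardiness 7
Build 2: 43→61, due 54, tardiness 7
Build 8: 61→78, due 47, tardiness 31
Build 7: 78→92, due 73, tardiness 19
Build 4: 92→105, due 60, tardiness 45
Build 3: 105→116, due 23, tardiness 93
Build 5: 116→121, due 68, tardiness 53
Maximum = 93.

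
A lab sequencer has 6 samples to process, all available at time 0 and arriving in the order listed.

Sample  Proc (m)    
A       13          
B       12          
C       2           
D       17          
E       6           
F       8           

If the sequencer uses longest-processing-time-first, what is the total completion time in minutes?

LPT (decreasing processing time): D A B F E C.
D: 0→17
A: 17→30
B: 30→42
F: 42→50
E: 50→56
C: 56→58
Sum = 17+30+42+50+56+58 = 253.

253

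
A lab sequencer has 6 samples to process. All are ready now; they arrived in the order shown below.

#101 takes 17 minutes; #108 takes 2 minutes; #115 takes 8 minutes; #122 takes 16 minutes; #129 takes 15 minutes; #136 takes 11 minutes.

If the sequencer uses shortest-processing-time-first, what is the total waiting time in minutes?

SPT (increasing processing time): #108 #115 #136 #129 #122 #101.
#108: waits 0, runs 0→2
#115: waits 2, runs 2→10
#136: waits 10, runs 10→21
#129: waits 21, runs 21→36
#122: waits 36, runs 36→52
#101: waits 52, runs 52→69
Sum = 0+2+10+21+36+52 = 121.

121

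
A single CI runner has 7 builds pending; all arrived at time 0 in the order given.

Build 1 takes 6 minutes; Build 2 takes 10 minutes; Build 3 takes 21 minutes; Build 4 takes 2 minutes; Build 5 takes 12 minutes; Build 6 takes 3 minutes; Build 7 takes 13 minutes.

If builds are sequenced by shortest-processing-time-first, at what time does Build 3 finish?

SPT (increasing processing time): Build 4 Build 6 Build 1 Build 2 Build 5 Build 7 Build 3.
Build 4: 0→2
Build 6: 2→5
Build 1: 5→11
Build 2: 11→21
Build 5: 21→33
Build 7: 33→46
Build 3: 46→67

67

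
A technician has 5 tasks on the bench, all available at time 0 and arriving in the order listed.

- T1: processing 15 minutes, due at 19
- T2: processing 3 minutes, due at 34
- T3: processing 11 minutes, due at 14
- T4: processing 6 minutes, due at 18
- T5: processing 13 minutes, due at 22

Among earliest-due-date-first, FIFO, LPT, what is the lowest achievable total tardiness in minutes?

50

EDD (increasing due date): T3 T4 T1 T5 T2.
T3: 0→11, due 14, tardiness 0
T4: 11→17, due 18, tardiness 0
T1: 17→32, due 19, tardiness 13
T5: 32→45, due 22, tardiness 23
T2: 45→48, due 34, tardiness 14
Sum = 0+0+13+23+14 = 50.
FIFO (arrival order): T1 T2 T3 T4 T5.
T1: 0→15, due 19, tardiness 0
T2: 15→18, due 34, tardiness 0
T3: 18→29, due 14, tardiness 15
T4: 29→35, due 18, tardiness 17
T5: 35→48, due 22, tardiness 26
Sum = 0+0+15+17+26 = 58.
LPT (decreasing processing time): T1 T5 T3 T4 T2.
T1: 0→15, due 19, tardiness 0
T5: 15→28, due 22, tardiness 6
T3: 28→39, due 14, tardiness 25
T4: 39→45, due 18, tardiness 27
T2: 45→48, due 34, tardiness 14
Sum = 0+6+25+27+14 = 72.
EDD 50, FIFO 58, LPT 72 → minimum 50.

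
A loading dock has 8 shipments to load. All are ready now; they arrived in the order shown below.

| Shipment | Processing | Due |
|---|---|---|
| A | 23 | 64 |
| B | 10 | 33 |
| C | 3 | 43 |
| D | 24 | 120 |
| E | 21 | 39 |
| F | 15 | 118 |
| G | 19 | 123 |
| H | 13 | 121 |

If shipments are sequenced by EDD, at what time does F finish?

72

EDD (increasing due date): B E C A F D H G.
B: 0→10
E: 10→31
C: 31→34
A: 34→57
F: 57→72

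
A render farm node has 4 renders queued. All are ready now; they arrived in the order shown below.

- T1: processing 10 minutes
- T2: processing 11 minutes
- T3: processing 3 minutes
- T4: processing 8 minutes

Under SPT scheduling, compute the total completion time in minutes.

67

SPT (increasing processing time): T3 T4 T1 T2.
T3: 0→3
T4: 3→11
T1: 11→21
T2: 21→32
Sum = 3+11+21+32 = 67.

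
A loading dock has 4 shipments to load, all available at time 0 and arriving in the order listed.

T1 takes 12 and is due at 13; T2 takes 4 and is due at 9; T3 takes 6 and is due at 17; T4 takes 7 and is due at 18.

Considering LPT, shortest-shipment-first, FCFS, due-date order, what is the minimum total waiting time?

LPT (decreasing processing time): T1 T4 T3 T2.
T1: waits 0, runs 0→12
T4: waits 12, runs 12→19
T3: waits 19, runs 19→25
T2: waits 25, runs 25→29
Sum = 0+12+19+25 = 56.
SPT (increasing processing time): T2 T3 T4 T1.
T2: waits 0, runs 0→4
T3: waits 4, runs 4→10
T4: waits 10, runs 10→17
T1: waits 17, runs 17→29
Sum = 0+4+10+17 = 31.
FIFO (arrival order): T1 T2 T3 T4.
T1: waits 0, runs 0→12
T2: waits 12, runs 12→16
T3: waits 16, runs 16→22
T4: waits 22, runs 22→29
Sum = 0+12+16+22 = 50.
EDD (increasing due date): T2 T1 T3 T4.
T2: waits 0, runs 0→4
T1: waits 4, runs 4→16
T3: waits 16, runs 16→22
T4: waits 22, runs 22→29
Sum = 0+4+16+22 = 42.
LPT 56, SPT 31, FIFO 50, EDD 42 → minimum 31.

31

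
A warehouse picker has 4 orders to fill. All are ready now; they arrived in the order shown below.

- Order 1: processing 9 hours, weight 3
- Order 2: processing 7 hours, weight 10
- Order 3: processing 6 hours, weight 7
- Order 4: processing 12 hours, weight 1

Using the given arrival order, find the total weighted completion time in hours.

375

FIFO (arrival order): Order 1 Order 2 Order 3 Order 4.
Order 1: finishes 9, weight 3, w·C = 27
Order 2: finishes 16, weight 10, w·C = 160
Order 3: finishes 22, weight 7, w·C = 154
Order 4: finishes 34, weight 1, w·C = 34
Sum = 27+160+154+34 = 375.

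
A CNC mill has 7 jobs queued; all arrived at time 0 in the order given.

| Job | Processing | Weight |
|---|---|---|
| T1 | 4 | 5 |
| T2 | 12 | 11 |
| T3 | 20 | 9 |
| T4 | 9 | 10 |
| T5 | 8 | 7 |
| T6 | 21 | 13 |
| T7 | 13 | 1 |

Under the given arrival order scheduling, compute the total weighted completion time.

FIFO (arrival order): T1 T2 T3 T4 T5 T6 T7.
T1: finishes 4, weight 5, w·C = 20
T2: finishes 16, weight 11, w·C = 176
T3: finishes 36, weight 9, w·C = 324
T4: finishes 45, weight 10, w·C = 450
T5: finishes 53, weight 7, w·C = 371
T6: finishes 74, weight 13, w·C = 962
T7: finishes 87, weight 1, w·C = 87
Sum = 20+176+324+450+371+962+87 = 2390.

2390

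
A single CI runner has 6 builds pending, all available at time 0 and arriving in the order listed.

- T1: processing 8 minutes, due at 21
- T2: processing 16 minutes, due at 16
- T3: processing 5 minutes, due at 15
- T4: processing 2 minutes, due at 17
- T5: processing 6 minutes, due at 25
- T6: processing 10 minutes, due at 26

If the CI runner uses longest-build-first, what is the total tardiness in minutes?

88

LPT (decreasing processing time): T2 T6 T1 T5 T3 T4.
T2: 0→16, due 16, tardiness 0
T6: 16→26, due 26, tardiness 0
T1: 26→34, due 21, tardiness 13
T5: 34→40, due 25, tardiness 15
T3: 40→45, due 15, tardiness 30
T4: 45→47, due 17, tardiness 30
Sum = 0+0+13+15+30+30 = 88.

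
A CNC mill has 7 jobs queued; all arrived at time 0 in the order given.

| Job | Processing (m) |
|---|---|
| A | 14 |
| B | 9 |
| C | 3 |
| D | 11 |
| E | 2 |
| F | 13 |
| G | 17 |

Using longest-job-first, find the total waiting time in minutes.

278

LPT (decreasing processing time): G A F D B C E.
G: waits 0, runs 0→17
A: waits 17, runs 17→31
F: waits 31, runs 31→44
D: waits 44, runs 44→55
B: waits 55, runs 55→64
C: waits 64, runs 64→67
E: waits 67, runs 67→69
Sum = 0+17+31+44+55+64+67 = 278.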